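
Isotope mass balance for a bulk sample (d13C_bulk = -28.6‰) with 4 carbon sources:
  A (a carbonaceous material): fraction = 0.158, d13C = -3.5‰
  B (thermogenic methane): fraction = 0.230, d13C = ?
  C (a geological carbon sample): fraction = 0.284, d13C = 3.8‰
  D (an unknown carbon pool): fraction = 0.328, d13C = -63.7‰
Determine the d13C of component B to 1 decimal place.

-35.8‰

Isotope mass balance: δ_bulk = Σ fᵢ·δᵢ.
-28.6 = 0.158×(-3.5) + 0.230×δ_B + 0.284×(3.8) + 0.328×(-63.7)
0.230·δ_B = -28.6 − (-20.367) = -8.233
δ_B = -8.233 / 0.230 = -35.79‰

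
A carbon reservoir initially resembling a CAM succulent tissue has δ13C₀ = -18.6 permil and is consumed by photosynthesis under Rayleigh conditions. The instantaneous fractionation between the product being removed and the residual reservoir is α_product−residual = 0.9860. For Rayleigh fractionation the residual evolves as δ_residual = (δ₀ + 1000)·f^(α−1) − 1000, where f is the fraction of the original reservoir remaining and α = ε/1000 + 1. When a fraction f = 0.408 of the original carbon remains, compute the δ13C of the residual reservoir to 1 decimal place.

-6.2 permil

Rayleigh residual: δ_res = (δ₀ + 1000)·f^(α−1) − 1000
α − 1 = -0.01400
f^(α−1) = 0.408^(-0.01400) = 1.012630
δ_res = (-18.6 + 1000) × 1.012630 − 1000 = 993.795 − 1000 = -6.20 permil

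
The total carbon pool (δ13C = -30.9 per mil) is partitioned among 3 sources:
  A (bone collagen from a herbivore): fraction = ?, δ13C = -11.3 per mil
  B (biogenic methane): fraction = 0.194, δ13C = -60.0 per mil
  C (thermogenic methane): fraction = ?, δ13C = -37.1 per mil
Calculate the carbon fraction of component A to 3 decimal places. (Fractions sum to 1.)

0.413

Let f_A and f_C be the unknown fractions; fractions sum to 1 so f_A + f_C = 0.806.
Mass balance: Σ fᵢ·δᵢ = δ_bulk ⇒ f_A·(-11.3) + f_C·(-37.1) = -30.9 − (-11.640) = -19.260
Substitute f_C = 0.806 − f_A:
f_A·(-11.3 − -37.1) = -19.260 − 0.806×(-37.1) = 10.643
f_A = 10.643 / 25.8 = 0.4125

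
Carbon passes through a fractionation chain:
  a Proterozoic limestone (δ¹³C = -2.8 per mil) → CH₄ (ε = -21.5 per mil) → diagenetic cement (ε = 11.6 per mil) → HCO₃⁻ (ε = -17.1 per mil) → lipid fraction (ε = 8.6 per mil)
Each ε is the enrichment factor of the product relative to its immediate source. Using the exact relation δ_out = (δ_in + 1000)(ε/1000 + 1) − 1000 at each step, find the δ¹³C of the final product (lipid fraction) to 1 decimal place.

step 1: δ = (-2.80 + 1000)·(-21.5/1000 + 1) − 1000 = -24.24 per mil
step 2: δ = (-24.24 + 1000)·(11.6/1000 + 1) − 1000 = -12.92 per mil
step 3: δ = (-12.92 + 1000)·(-17.1/1000 + 1) − 1000 = -29.80 per mil
step 4: δ = (-29.80 + 1000)·(8.6/1000 + 1) − 1000 = -21.46 per mil

-21.5 per mil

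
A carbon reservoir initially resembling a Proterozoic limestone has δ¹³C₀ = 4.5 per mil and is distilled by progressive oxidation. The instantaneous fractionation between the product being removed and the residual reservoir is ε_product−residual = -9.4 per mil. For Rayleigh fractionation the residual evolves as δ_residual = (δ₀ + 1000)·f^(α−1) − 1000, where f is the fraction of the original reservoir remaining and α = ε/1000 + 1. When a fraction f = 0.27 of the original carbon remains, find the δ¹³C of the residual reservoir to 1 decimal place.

16.9 per mil

Rayleigh residual: δ_res = (δ₀ + 1000)·f^(α−1) − 1000
α = ε/1000 + 1 = 0.99060, so α − 1 = -0.00940
f^(α−1) = 0.27^(-0.00940) = 1.012384
δ_res = (4.5 + 1000) × 1.012384 − 1000 = 1016.940 − 1000 = 16.94 per mil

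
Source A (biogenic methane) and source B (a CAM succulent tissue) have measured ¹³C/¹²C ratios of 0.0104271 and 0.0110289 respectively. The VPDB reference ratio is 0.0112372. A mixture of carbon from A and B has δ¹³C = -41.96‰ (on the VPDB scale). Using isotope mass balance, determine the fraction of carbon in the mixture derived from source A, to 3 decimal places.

δ_A = (0.0104271/0.0112372 − 1)×1000 = (0.927909 − 1)×1000 = -72.091‰
δ_B = (0.0110289/0.0112372 − 1)×1000 = (0.981463 − 1)×1000 = -18.537‰
f_A = (δ_mix − δ_B)/(δ_A − δ_B) = (-41.96 − (-18.537))/(-72.091 − (-18.537))
f_A = -23.423 / -53.554 = 0.4374

0.437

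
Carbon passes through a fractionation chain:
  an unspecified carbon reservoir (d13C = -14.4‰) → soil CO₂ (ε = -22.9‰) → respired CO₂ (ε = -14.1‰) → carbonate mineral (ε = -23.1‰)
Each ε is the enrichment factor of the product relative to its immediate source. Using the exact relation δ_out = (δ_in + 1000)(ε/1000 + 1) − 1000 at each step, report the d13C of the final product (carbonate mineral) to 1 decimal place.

-72.5‰

step 1: δ = (-14.40 + 1000)·(-22.9/1000 + 1) − 1000 = -36.97‰
step 2: δ = (-36.97 + 1000)·(-14.1/1000 + 1) − 1000 = -50.55‰
step 3: δ = (-50.55 + 1000)·(-23.1/1000 + 1) − 1000 = -72.48‰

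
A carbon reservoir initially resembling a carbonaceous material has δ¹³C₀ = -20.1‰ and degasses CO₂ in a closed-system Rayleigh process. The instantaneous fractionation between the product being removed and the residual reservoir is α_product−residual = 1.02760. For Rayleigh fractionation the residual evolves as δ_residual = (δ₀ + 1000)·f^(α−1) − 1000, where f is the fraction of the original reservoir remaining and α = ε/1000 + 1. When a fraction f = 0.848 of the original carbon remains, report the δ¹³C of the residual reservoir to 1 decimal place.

-24.5‰

Rayleigh residual: δ_res = (δ₀ + 1000)·f^(α−1) − 1000
α − 1 = 0.02760
f^(α−1) = 0.848^(0.02760) = 0.995460
δ_res = (-20.1 + 1000) × 0.995460 − 1000 = 975.451 − 1000 = -24.55‰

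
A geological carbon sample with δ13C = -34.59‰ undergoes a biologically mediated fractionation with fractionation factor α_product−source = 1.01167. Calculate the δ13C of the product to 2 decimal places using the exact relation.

δ_product = (δ_source + 1000)·α − 1000
δ_product = (-34.59 + 1000) × 1.01167 − 1000
δ_product = 976.676 − 1000 = -23.324‰

-23.32‰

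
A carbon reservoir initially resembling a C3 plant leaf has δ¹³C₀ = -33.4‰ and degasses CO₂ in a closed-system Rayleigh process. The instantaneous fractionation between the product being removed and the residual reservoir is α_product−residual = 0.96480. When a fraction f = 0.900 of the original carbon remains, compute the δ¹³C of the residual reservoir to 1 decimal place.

Rayleigh residual: δ_res = (δ₀ + 1000)·f^(α−1) − 1000
α − 1 = -0.03520
f^(α−1) = 0.900^(-0.03520) = 1.003716
δ_res = (-33.4 + 1000) × 1.003716 − 1000 = 970.191 − 1000 = -29.81‰

-29.8‰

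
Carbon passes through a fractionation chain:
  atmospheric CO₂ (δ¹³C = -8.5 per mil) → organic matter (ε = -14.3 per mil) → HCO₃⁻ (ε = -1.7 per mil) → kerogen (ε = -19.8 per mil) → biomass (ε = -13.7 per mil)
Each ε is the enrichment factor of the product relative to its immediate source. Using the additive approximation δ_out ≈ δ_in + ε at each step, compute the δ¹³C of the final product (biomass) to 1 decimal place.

-58.0 per mil

step 1: δ ≈ -8.5 + (-14.3) = -22.8 per mil
step 2: δ ≈ -22.8 + (-1.7) = -24.5 per mil
step 3: δ ≈ -24.5 + (-19.8) = -44.3 per mil
step 4: δ ≈ -44.3 + (-13.7) = -58.0 per mil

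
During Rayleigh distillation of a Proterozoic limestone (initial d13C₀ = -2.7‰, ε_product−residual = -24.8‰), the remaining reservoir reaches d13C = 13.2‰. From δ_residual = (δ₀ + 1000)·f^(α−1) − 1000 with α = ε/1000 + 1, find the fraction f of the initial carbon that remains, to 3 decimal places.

α − 1 = ε/1000 = -0.0248
(δ_res + 1000)/(δ₀ + 1000) = (13.2 + 1000)/(-2.7 + 1000) = 1013.2/997.3 = 1.015943
f = 1.015943^(1/-0.0248) = exp(ln(1.015943)/-0.0248) = exp(0.01582/-0.0248)
f = exp(-0.6378) = 0.5285

0.528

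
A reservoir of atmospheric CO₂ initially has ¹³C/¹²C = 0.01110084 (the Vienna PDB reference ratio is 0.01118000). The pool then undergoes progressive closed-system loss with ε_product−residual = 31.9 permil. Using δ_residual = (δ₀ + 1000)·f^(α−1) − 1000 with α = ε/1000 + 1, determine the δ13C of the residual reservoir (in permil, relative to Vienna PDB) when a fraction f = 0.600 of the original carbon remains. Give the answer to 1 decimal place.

δ₀ = (0.01110084/0.01118000 − 1)×1000 = (0.992919 − 1)×1000 = -7.081 permil
α − 1 = ε/1000 = 0.0319
f^(α−1) = 0.600^(0.0319) = 0.983837
δ_res = (-7.081 + 1000) × 0.983837 − 1000 = 976.871 − 1000 = -23.13 permil

-23.1 permil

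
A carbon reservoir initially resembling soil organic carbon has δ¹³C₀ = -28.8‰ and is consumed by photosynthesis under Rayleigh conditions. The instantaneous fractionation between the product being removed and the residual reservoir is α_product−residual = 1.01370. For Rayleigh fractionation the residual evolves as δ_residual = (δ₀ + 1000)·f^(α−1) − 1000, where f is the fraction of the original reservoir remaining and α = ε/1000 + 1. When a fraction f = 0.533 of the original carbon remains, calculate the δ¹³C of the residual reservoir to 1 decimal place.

-37.1‰

Rayleigh residual: δ_res = (δ₀ + 1000)·f^(α−1) − 1000
α − 1 = 0.01370
f^(α−1) = 0.533^(0.01370) = 0.991417
δ_res = (-28.8 + 1000) × 0.991417 − 1000 = 962.864 − 1000 = -37.14‰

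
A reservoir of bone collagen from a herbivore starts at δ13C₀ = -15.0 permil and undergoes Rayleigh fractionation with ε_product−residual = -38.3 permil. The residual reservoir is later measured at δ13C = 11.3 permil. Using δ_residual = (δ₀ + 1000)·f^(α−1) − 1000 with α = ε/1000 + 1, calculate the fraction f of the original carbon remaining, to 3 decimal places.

α − 1 = ε/1000 = -0.0383
(δ_res + 1000)/(δ₀ + 1000) = (11.3 + 1000)/(-15.0 + 1000) = 1011.3/985.0 = 1.026701
f = 1.026701^(1/-0.0383) = exp(ln(1.026701)/-0.0383) = exp(0.02635/-0.0383)
f = exp(-0.6880) = 0.5026

0.503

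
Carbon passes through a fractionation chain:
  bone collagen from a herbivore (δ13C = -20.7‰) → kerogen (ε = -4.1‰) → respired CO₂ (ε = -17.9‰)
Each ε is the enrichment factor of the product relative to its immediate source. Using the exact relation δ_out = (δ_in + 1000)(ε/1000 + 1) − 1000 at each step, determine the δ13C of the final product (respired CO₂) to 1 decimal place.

-42.2‰

step 1: δ = (-20.70 + 1000)·(-4.1/1000 + 1) − 1000 = -24.72‰
step 2: δ = (-24.72 + 1000)·(-17.9/1000 + 1) − 1000 = -42.17‰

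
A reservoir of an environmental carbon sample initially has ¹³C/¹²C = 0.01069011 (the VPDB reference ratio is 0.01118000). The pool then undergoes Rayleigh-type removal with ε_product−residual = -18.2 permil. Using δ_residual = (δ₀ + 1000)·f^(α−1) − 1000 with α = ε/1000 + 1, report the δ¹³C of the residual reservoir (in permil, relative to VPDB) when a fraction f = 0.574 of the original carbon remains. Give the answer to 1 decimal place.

-34.1 permil

δ₀ = (0.01069011/0.01118000 − 1)×1000 = (0.956182 − 1)×1000 = -43.818 permil
α − 1 = ε/1000 = -0.0182
f^(α−1) = 0.574^(-0.0182) = 1.010155
δ_res = (-43.818 + 1000) × 1.010155 − 1000 = 965.891 − 1000 = -34.11 permil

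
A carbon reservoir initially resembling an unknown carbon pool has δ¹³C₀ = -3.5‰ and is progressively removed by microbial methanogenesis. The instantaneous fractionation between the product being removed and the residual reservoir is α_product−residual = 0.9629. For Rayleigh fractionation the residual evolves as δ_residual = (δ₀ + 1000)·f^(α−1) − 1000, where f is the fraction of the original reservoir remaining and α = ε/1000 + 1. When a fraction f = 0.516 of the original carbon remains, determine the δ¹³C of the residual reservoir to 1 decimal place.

Rayleigh residual: δ_res = (δ₀ + 1000)·f^(α−1) − 1000
α − 1 = -0.03710
f^(α−1) = 0.516^(-0.03710) = 1.024851
δ_res = (-3.5 + 1000) × 1.024851 − 1000 = 1021.264 − 1000 = 21.26‰

21.3‰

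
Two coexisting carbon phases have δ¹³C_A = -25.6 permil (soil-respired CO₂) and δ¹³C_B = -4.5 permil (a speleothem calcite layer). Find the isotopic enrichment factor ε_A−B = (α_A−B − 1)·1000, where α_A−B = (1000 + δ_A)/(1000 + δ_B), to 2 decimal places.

α_A−B = (1000 + -25.6) / (1000 + -4.5) = 974.4 / 995.5 = 0.978805
ε_A−B = (0.978805 − 1) × 1000 = -21.195 permil
(The approximation ε ≈ δ_A − δ_B would give -21.1 permil.)

-21.20 permil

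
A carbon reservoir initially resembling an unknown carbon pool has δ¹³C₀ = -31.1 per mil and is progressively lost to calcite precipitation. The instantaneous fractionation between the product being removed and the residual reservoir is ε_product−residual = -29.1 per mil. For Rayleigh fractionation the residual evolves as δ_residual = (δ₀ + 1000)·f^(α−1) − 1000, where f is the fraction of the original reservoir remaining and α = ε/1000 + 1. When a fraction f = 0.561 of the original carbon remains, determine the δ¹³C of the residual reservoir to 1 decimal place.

Rayleigh residual: δ_res = (δ₀ + 1000)·f^(α−1) − 1000
α = ε/1000 + 1 = 0.97090, so α − 1 = -0.02910
f^(α−1) = 0.561^(-0.02910) = 1.016963
δ_res = (-31.1 + 1000) × 1.016963 − 1000 = 985.336 − 1000 = -14.66 per mil

-14.7 per mil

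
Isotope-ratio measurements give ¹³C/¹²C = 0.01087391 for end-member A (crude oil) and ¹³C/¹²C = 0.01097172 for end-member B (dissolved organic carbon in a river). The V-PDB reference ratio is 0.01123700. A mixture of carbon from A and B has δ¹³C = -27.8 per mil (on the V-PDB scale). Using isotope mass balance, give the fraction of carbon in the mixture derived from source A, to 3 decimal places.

0.482

δ_A = (0.01087391/0.01123700 − 1)×1000 = (0.967688 − 1)×1000 = -32.312 per mil
δ_B = (0.01097172/0.01123700 − 1)×1000 = (0.976392 − 1)×1000 = -23.608 per mil
f_A = (δ_mix − δ_B)/(δ_A − δ_B) = (-27.8 − (-23.608))/(-32.312 − (-23.608))
f_A = -4.192 / -8.704 = 0.4816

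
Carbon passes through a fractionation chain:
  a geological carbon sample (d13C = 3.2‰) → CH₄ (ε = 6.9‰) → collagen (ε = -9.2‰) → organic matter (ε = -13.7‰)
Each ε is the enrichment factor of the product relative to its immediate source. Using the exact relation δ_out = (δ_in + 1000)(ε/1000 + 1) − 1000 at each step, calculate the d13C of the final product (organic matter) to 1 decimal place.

-12.9‰

step 1: δ = (3.20 + 1000)·(6.9/1000 + 1) − 1000 = 10.12‰
step 2: δ = (10.12 + 1000)·(-9.2/1000 + 1) − 1000 = 0.83‰
step 3: δ = (0.83 + 1000)·(-13.7/1000 + 1) − 1000 = -12.88‰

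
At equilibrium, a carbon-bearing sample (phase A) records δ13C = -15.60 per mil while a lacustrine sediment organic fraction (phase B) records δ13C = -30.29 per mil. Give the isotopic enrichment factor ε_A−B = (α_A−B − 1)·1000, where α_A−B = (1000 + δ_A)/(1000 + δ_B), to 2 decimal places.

α_A−B = (1000 + -15.60) / (1000 + -30.29) = 984.40 / 969.71 = 1.015149
ε_A−B = (1.015149 − 1) × 1000 = 15.149 per mil
(The approximation ε ≈ δ_A − δ_B would give 14.69 per mil.)

15.15 per mil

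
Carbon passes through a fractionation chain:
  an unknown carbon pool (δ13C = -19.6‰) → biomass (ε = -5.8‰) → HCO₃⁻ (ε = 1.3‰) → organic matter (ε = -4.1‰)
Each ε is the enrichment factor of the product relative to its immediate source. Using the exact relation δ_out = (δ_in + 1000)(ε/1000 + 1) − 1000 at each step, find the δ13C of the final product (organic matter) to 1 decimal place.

step 1: δ = (-19.60 + 1000)·(-5.8/1000 + 1) − 1000 = -25.29‰
step 2: δ = (-25.29 + 1000)·(1.3/1000 + 1) − 1000 = -24.02‰
step 3: δ = (-24.02 + 1000)·(-4.1/1000 + 1) − 1000 = -28.02‰

-28.0‰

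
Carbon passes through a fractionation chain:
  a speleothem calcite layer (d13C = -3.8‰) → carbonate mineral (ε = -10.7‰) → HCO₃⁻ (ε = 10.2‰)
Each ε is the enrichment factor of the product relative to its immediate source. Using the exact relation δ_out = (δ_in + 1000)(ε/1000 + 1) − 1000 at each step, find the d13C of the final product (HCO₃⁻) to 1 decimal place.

-4.4‰

step 1: δ = (-3.80 + 1000)·(-10.7/1000 + 1) − 1000 = -14.46‰
step 2: δ = (-14.46 + 1000)·(10.2/1000 + 1) − 1000 = -4.41‰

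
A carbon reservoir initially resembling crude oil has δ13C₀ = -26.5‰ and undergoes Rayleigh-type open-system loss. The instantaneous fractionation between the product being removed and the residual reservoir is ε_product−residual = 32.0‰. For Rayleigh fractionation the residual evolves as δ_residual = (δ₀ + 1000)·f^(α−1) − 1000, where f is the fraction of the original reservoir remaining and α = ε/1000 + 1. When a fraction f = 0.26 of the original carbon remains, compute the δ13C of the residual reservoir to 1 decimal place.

-67.6‰

Rayleigh residual: δ_res = (δ₀ + 1000)·f^(α−1) − 1000
α = ε/1000 + 1 = 1.03200, so α − 1 = 0.03200
f^(α−1) = 0.26^(0.03200) = 0.957810
δ_res = (-26.5 + 1000) × 0.957810 − 1000 = 932.428 − 1000 = -67.57‰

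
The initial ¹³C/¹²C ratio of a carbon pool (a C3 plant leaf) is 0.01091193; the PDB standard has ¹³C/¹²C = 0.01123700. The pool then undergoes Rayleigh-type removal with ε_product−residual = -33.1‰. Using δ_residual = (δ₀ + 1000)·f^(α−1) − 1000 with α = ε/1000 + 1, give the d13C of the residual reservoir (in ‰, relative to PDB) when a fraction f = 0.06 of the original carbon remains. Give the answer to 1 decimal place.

δ₀ = (0.01091193/0.01123700 − 1)×1000 = (0.971071 − 1)×1000 = -28.929‰
α − 1 = ε/1000 = -0.0331
f^(α−1) = 0.06^(-0.0331) = 1.097598
δ_res = (-28.929 + 1000) × 1.097598 − 1000 = 1065.846 − 1000 = 65.85‰

65.8‰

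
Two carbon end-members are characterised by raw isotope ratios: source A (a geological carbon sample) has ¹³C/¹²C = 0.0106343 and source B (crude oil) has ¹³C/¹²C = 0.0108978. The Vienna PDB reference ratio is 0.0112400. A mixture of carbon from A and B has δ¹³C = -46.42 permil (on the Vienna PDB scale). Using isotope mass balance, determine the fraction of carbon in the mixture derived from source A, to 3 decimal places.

δ_A = (0.0106343/0.0112400 − 1)×1000 = (0.946112 − 1)×1000 = -53.888 permil
δ_B = (0.0108978/0.0112400 − 1)×1000 = (0.969555 − 1)×1000 = -30.445 permil
f_A = (δ_mix − δ_B)/(δ_A − δ_B) = (-46.42 − (-30.445))/(-53.888 − (-30.445))
f_A = -15.975 / -23.443 = 0.6814

0.681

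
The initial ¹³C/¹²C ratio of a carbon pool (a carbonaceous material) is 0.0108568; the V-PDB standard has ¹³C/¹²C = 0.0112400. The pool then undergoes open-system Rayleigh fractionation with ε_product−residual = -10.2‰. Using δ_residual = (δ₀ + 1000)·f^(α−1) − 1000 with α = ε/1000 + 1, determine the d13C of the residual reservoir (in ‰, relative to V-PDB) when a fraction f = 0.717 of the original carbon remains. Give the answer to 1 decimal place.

δ₀ = (0.0108568/0.0112400 − 1)×1000 = (0.965907 − 1)×1000 = -34.093‰
α − 1 = ε/1000 = -0.0102
f^(α−1) = 0.717^(-0.0102) = 1.003399
δ_res = (-34.093 + 1000) × 1.003399 − 1000 = 969.191 − 1000 = -30.81‰

-30.8‰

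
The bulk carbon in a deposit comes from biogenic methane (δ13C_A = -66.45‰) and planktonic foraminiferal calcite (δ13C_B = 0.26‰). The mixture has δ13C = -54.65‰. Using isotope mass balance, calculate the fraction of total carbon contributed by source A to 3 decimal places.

0.823

δ_mix = f_A·δ_A + (1 − f_A)·δ_B  ⇒  f_A = (δ_mix − δ_B)/(δ_A − δ_B)
f_A = (-54.65 − (0.26)) / (-66.45 − (0.26))
f_A = -54.91 / -66.71 = 0.8231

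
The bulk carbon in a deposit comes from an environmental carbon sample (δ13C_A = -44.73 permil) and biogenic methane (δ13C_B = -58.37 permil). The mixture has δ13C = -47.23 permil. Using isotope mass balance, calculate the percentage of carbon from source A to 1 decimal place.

δ_mix = f_A·δ_A + (1 − f_A)·δ_B  ⇒  f_A = (δ_mix − δ_B)/(δ_A − δ_B)
f_A = (-47.23 − (-58.37)) / (-44.73 − (-58.37))
f_A = 11.14 / 13.64 = 0.8167

81.7%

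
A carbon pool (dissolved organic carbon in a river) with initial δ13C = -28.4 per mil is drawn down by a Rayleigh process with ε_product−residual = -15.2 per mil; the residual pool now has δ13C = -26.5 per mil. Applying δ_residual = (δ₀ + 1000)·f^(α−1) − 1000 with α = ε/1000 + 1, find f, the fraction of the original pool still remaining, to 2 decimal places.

α − 1 = ε/1000 = -0.0152
(δ_res + 1000)/(δ₀ + 1000) = (-26.5 + 1000)/(-28.4 + 1000) = 973.5/971.6 = 1.001956
f = 1.001956^(1/-0.0152) = exp(ln(1.001956)/-0.0152) = exp(0.00195/-0.0152)
f = exp(-0.1285) = 0.8794

0.88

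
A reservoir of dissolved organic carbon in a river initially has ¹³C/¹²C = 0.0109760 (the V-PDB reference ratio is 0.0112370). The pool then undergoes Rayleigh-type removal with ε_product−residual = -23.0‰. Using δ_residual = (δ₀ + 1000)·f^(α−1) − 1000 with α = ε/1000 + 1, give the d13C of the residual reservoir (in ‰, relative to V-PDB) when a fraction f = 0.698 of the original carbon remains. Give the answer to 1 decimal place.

-15.1‰

δ₀ = (0.0109760/0.0112370 − 1)×1000 = (0.976773 − 1)×1000 = -23.227‰
α − 1 = ε/1000 = -0.0230
f^(α−1) = 0.698^(-0.0230) = 1.008304
δ_res = (-23.227 + 1000) × 1.008304 − 1000 = 984.884 − 1000 = -15.12‰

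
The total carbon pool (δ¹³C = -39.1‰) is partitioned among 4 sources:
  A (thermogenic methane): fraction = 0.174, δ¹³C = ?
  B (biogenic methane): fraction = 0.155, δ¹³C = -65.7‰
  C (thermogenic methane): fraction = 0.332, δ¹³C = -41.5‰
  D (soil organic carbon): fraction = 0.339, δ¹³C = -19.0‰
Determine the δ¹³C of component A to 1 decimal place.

-50.0‰

Isotope mass balance: δ_bulk = Σ fᵢ·δᵢ.
-39.1 = 0.174×δ_A + 0.155×(-65.7) + 0.332×(-41.5) + 0.339×(-19.0)
0.174·δ_A = -39.1 − (-30.403) = -8.697
δ_A = -8.697 / 0.174 = -49.99‰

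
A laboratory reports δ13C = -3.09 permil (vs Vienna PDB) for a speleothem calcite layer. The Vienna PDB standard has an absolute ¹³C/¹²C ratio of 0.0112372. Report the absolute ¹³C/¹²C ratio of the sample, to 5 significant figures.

0.011202

R_sample = R_standard × (δ13C/1000 + 1)
R_sample = 0.0112372 × (-3.09/1000 + 1) = 0.0112372 × 0.996910
R_sample = 0.0112025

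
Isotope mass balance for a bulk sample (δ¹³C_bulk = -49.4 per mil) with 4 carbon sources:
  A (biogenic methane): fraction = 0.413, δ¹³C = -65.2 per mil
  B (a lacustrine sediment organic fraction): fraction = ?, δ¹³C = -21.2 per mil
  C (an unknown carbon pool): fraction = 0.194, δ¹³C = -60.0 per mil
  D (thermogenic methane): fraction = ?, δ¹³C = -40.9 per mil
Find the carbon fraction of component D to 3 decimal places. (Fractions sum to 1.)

Let f_D and f_B be the unknown fractions; fractions sum to 1 so f_D + f_B = 0.393.
Mass balance: Σ fᵢ·δᵢ = δ_bulk ⇒ f_D·(-40.9) + f_B·(-21.2) = -49.4 − (-38.568) = -10.832
Substitute f_B = 0.393 − f_D:
f_D·(-40.9 − -21.2) = -10.832 − 0.393×(-21.2) = -2.501
f_D = -2.501 / -19.7 = 0.1269

0.127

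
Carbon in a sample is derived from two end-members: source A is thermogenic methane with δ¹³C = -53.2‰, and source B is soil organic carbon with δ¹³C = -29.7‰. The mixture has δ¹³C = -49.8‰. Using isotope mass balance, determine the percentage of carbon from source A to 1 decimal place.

85.5%

δ_mix = f_A·δ_A + (1 − f_A)·δ_B  ⇒  f_A = (δ_mix − δ_B)/(δ_A − δ_B)
f_A = (-49.8 − (-29.7)) / (-53.2 − (-29.7))
f_A = -20.1 / -23.5 = 0.8553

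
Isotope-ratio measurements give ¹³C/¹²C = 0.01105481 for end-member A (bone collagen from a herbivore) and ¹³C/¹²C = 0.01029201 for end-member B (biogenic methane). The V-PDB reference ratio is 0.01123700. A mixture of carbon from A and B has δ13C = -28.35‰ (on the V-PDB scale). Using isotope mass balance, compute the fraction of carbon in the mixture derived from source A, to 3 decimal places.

δ_A = (0.01105481/0.01123700 − 1)×1000 = (0.983787 − 1)×1000 = -16.213‰
δ_B = (0.01029201/0.01123700 − 1)×1000 = (0.915904 − 1)×1000 = -84.096‰
f_A = (δ_mix − δ_B)/(δ_A − δ_B) = (-28.35 − (-84.096))/(-16.213 − (-84.096))
f_A = 55.746 / 67.883 = 0.8212

0.821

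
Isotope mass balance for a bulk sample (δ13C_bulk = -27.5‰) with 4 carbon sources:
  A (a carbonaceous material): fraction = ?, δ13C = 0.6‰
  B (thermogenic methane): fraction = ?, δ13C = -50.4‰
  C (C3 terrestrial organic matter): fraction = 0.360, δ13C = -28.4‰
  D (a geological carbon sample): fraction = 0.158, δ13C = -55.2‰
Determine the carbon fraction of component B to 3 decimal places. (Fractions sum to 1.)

0.173

Let f_B and f_A be the unknown fractions; fractions sum to 1 so f_B + f_A = 0.482.
Mass balance: Σ fᵢ·δᵢ = δ_bulk ⇒ f_B·(-50.4) + f_A·(0.6) = -27.5 − (-18.946) = -8.554
Substitute f_A = 0.482 − f_B:
f_B·(-50.4 − 0.6) = -8.554 − 0.482×(0.6) = -8.844
f_B = -8.844 / -51.0 = 0.1734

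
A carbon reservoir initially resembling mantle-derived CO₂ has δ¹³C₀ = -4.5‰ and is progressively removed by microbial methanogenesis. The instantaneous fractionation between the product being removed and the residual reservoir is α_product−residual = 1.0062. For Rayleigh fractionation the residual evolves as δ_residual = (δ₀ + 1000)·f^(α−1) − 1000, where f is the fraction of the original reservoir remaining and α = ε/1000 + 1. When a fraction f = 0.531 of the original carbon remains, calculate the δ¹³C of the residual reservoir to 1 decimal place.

Rayleigh residual: δ_res = (δ₀ + 1000)·f^(α−1) − 1000
α − 1 = 0.00620
f^(α−1) = 0.531^(0.00620) = 0.996083
δ_res = (-4.5 + 1000) × 0.996083 − 1000 = 991.601 − 1000 = -8.40‰

-8.4‰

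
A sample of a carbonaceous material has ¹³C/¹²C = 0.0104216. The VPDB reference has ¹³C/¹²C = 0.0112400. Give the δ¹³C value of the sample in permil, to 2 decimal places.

δ¹³C = (R_sample / R_standard − 1) × 1000
R_sample / R_standard = 0.0104216 / 0.0112400 = 0.927189
δ¹³C = (0.927189 − 1) × 1000 = -72.811 permil

-72.81 permil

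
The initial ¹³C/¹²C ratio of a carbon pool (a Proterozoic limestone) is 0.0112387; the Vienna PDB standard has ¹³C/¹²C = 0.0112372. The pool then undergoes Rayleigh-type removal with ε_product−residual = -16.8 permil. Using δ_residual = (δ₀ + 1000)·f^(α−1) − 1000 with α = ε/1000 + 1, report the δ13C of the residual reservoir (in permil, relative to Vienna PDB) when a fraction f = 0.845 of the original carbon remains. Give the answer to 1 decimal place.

3.0 permil

δ₀ = (0.0112387/0.0112372 − 1)×1000 = (1.000133 − 1)×1000 = 0.133 permil
α − 1 = ε/1000 = -0.0168
f^(α−1) = 0.845^(-0.0168) = 1.002833
δ_res = (0.133 + 1000) × 1.002833 − 1000 = 1002.967 − 1000 = 2.97 permil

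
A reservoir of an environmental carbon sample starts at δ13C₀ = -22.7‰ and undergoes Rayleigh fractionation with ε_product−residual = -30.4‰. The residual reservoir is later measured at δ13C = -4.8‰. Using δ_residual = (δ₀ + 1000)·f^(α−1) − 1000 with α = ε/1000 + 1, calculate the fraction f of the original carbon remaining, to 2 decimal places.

α − 1 = ε/1000 = -0.0304
(δ_res + 1000)/(δ₀ + 1000) = (-4.8 + 1000)/(-22.7 + 1000) = 995.2/977.3 = 1.018316
f = 1.018316^(1/-0.0304) = exp(ln(1.018316)/-0.0304) = exp(0.01815/-0.0304)
f = exp(-0.5970) = 0.5504

0.55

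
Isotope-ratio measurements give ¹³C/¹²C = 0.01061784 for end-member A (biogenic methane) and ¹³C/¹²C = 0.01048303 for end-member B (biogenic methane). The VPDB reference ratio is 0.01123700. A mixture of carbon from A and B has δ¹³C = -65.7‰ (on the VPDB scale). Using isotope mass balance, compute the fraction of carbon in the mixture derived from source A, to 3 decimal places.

0.116

δ_A = (0.01061784/0.01123700 − 1)×1000 = (0.944900 − 1)×1000 = -55.100‰
δ_B = (0.01048303/0.01123700 − 1)×1000 = (0.932903 − 1)×1000 = -67.097‰
f_A = (δ_mix − δ_B)/(δ_A − δ_B) = (-65.7 − (-67.097))/(-55.100 − (-67.097))
f_A = 1.397 / 11.997 = 0.1165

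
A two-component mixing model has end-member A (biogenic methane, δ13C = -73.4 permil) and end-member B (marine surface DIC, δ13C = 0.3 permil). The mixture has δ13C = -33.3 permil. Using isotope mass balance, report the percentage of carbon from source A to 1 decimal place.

45.6%

δ_mix = f_A·δ_A + (1 − f_A)·δ_B  ⇒  f_A = (δ_mix − δ_B)/(δ_A − δ_B)
f_A = (-33.3 − (0.3)) / (-73.4 − (0.3))
f_A = -33.6 / -73.7 = 0.4559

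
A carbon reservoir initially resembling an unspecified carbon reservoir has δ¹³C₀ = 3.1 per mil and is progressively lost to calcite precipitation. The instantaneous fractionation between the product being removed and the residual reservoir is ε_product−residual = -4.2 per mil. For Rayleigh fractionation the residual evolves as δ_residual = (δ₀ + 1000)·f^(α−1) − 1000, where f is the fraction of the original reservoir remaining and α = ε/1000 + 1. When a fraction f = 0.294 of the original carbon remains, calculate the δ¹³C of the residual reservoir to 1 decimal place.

Rayleigh residual: δ_res = (δ₀ + 1000)·f^(α−1) − 1000
α = ε/1000 + 1 = 0.99580, so α − 1 = -0.00420
f^(α−1) = 0.294^(-0.00420) = 1.005155
δ_res = (3.1 + 1000) × 1.005155 − 1000 = 1008.271 − 1000 = 8.27 per mil

8.3 per mil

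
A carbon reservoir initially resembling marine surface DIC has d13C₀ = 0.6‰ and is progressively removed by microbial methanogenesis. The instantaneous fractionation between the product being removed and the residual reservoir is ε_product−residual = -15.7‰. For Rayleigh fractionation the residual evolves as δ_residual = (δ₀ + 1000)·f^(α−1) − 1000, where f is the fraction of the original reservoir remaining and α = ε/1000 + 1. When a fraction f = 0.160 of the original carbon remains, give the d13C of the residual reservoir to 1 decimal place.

29.8‰

Rayleigh residual: δ_res = (δ₀ + 1000)·f^(α−1) − 1000
α = ε/1000 + 1 = 0.98430, so α − 1 = -0.01570
f^(α−1) = 0.160^(-0.01570) = 1.029189
δ_res = (0.6 + 1000) × 1.029189 − 1000 = 1029.807 − 1000 = 29.81‰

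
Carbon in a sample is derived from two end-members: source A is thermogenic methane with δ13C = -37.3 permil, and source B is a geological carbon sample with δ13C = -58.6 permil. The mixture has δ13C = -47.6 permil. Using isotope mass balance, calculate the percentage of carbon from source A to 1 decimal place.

δ_mix = f_A·δ_A + (1 − f_A)·δ_B  ⇒  f_A = (δ_mix − δ_B)/(δ_A − δ_B)
f_A = (-47.6 − (-58.6)) / (-37.3 − (-58.6))
f_A = 11.0 / 21.3 = 0.5164

51.6%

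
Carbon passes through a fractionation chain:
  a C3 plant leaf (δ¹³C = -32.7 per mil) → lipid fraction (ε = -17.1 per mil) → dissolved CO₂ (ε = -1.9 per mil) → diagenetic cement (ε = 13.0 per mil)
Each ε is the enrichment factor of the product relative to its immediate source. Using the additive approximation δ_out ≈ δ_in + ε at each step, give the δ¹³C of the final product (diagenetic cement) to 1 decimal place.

step 1: δ ≈ -32.7 + (-17.1) = -49.8 per mil
step 2: δ ≈ -49.8 + (-1.9) = -51.7 per mil
step 3: δ ≈ -51.7 + (13.0) = -38.7 per mil

-38.7 per mil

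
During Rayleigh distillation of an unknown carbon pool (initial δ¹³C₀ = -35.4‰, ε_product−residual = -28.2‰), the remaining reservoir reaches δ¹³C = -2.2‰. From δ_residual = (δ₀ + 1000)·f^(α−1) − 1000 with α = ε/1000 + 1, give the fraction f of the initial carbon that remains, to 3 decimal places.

α − 1 = ε/1000 = -0.0282
(δ_res + 1000)/(δ₀ + 1000) = (-2.2 + 1000)/(-35.4 + 1000) = 997.8/964.6 = 1.034418
f = 1.034418^(1/-0.0282) = exp(ln(1.034418)/-0.0282) = exp(0.03384/-0.0282)
f = exp(-1.2000) = 0.3012

0.301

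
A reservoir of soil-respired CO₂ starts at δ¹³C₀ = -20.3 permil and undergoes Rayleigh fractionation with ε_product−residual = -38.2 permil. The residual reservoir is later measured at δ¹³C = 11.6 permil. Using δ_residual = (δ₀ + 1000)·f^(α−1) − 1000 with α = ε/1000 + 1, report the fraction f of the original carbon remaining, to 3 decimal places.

α − 1 = ε/1000 = -0.0382
(δ_res + 1000)/(δ₀ + 1000) = (11.6 + 1000)/(-20.3 + 1000) = 1011.6/979.7 = 1.032561
f = 1.032561^(1/-0.0382) = exp(ln(1.032561)/-0.0382) = exp(0.03204/-0.0382)
f = exp(-0.8388) = 0.4322

0.432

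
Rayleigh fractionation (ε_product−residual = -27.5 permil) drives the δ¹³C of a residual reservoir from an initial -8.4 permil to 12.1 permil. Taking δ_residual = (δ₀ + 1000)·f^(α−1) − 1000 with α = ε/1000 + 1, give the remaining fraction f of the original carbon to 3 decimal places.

α − 1 = ε/1000 = -0.0275
(δ_res + 1000)/(δ₀ + 1000) = (12.1 + 1000)/(-8.4 + 1000) = 1012.1/991.6 = 1.020674
f = 1.020674^(1/-0.0275) = exp(ln(1.020674)/-0.0275) = exp(0.02046/-0.0275)
f = exp(-0.7441) = 0.4752

0.475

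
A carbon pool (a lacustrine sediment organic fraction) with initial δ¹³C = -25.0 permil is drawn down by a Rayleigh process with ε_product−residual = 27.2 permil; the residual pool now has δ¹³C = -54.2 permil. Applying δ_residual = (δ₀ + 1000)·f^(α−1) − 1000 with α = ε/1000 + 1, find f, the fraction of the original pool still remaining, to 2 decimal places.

α − 1 = ε/1000 = 0.0272
(δ_res + 1000)/(δ₀ + 1000) = (-54.2 + 1000)/(-25.0 + 1000) = 945.8/975.0 = 0.970051
f = 0.970051^(1/0.0272) = exp(ln(0.970051)/0.0272) = exp(-0.03041/0.0272)
f = exp(-1.1179) = 0.3270

0.33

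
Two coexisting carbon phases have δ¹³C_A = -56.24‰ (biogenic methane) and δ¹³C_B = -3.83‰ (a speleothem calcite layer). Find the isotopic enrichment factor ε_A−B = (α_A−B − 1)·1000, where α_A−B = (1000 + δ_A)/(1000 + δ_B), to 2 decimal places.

-52.61‰

α_A−B = (1000 + -56.24) / (1000 + -3.83) = 943.76 / 996.17 = 0.947388
ε_A−B = (0.947388 − 1) × 1000 = -52.612‰
(The approximation ε ≈ δ_A − δ_B would give -52.41‰.)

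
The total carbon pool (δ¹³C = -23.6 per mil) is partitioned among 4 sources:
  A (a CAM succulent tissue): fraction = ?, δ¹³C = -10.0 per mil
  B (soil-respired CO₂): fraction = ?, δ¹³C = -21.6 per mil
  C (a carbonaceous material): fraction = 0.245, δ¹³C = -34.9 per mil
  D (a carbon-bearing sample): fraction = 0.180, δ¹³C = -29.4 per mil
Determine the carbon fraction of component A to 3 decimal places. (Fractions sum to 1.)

0.230

Let f_A and f_B be the unknown fractions; fractions sum to 1 so f_A + f_B = 0.575.
Mass balance: Σ fᵢ·δᵢ = δ_bulk ⇒ f_A·(-10.0) + f_B·(-21.6) = -23.6 − (-13.842) = -9.758
Substitute f_B = 0.575 − f_A:
f_A·(-10.0 − -21.6) = -9.758 − 0.575×(-21.6) = 2.662
f_A = 2.662 / 11.6 = 0.2295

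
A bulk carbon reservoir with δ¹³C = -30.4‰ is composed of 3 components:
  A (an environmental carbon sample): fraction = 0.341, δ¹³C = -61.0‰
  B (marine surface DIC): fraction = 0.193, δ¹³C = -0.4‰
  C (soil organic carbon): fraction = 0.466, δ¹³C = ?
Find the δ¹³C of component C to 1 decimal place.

Isotope mass balance: δ_bulk = Σ fᵢ·δᵢ.
-30.4 = 0.341×(-61.0) + 0.193×(-0.4) + 0.466×δ_C
0.466·δ_C = -30.4 − (-20.878) = -9.522
δ_C = -9.522 / 0.466 = -20.43‰

-20.4‰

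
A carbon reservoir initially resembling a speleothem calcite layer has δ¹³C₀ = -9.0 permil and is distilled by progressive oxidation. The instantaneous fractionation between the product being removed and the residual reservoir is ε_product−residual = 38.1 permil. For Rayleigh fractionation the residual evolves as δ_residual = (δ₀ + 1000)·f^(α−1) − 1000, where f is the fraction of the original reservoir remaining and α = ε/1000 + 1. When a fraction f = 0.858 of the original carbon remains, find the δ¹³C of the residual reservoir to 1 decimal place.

Rayleigh residual: δ_res = (δ₀ + 1000)·f^(α−1) − 1000
α = ε/1000 + 1 = 1.03810, so α − 1 = 0.03810
f^(α−1) = 0.858^(0.03810) = 0.994182
δ_res = (-9.0 + 1000) × 0.994182 − 1000 = 985.234 − 1000 = -14.77 permil

-14.8 permil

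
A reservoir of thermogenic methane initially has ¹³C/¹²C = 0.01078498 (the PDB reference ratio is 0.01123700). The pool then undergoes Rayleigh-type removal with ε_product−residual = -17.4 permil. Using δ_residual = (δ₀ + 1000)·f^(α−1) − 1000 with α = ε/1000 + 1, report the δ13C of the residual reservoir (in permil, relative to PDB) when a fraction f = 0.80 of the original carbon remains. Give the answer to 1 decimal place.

δ₀ = (0.01078498/0.01123700 − 1)×1000 = (0.959774 − 1)×1000 = -40.226 permil
α − 1 = ε/1000 = -0.0174
f^(α−1) = 0.80^(-0.0174) = 1.003890
δ_res = (-40.226 + 1000) × 1.003890 − 1000 = 963.508 − 1000 = -36.49 permil

-36.5 permil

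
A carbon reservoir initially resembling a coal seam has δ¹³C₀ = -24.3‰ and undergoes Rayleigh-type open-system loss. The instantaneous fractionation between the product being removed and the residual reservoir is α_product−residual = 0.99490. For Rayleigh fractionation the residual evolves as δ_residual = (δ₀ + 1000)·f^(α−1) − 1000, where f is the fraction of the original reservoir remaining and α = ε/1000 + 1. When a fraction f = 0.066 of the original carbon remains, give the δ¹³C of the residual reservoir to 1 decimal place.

-10.7‰

Rayleigh residual: δ_res = (δ₀ + 1000)·f^(α−1) − 1000
α − 1 = -0.00510
f^(α−1) = 0.066^(-0.00510) = 1.013959
δ_res = (-24.3 + 1000) × 1.013959 − 1000 = 989.320 − 1000 = -10.68‰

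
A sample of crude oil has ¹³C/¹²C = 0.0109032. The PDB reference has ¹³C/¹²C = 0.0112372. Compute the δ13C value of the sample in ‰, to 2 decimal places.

-29.72‰

δ13C = (R_sample / R_standard − 1) × 1000
R_sample / R_standard = 0.0109032 / 0.0112372 = 0.970277
δ13C = (0.970277 − 1) × 1000 = -29.723‰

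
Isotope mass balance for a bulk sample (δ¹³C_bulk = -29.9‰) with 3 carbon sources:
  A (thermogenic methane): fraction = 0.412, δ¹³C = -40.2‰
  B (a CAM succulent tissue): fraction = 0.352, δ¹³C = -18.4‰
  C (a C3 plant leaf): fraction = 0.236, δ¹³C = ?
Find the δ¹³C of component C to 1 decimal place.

Isotope mass balance: δ_bulk = Σ fᵢ·δᵢ.
-29.9 = 0.412×(-40.2) + 0.352×(-18.4) + 0.236×δ_C
0.236·δ_C = -29.9 − (-23.039) = -6.861
δ_C = -6.861 / 0.236 = -29.07‰

-29.1‰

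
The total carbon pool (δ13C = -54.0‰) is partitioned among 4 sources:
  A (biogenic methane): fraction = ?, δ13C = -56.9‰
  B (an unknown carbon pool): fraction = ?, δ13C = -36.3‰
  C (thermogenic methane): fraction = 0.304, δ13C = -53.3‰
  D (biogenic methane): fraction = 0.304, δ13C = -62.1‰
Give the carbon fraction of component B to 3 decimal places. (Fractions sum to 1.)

Let f_B and f_A be the unknown fractions; fractions sum to 1 so f_B + f_A = 0.392.
Mass balance: Σ fᵢ·δᵢ = δ_bulk ⇒ f_B·(-36.3) + f_A·(-56.9) = -54.0 − (-35.082) = -18.918
Substitute f_A = 0.392 − f_B:
f_B·(-36.3 − -56.9) = -18.918 − 0.392×(-56.9) = 3.386
f_B = 3.386 / 20.6 = 0.1644

0.164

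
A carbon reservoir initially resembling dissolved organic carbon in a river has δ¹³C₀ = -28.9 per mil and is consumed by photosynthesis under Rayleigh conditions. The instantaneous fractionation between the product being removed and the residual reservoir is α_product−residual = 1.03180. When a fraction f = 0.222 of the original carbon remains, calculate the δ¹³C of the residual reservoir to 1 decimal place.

Rayleigh residual: δ_res = (δ₀ + 1000)·f^(α−1) − 1000
α − 1 = 0.03180
f^(α−1) = 0.222^(0.03180) = 0.953266
δ_res = (-28.9 + 1000) × 0.953266 − 1000 = 925.716 − 1000 = -74.28 per mil

-74.3 per mil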